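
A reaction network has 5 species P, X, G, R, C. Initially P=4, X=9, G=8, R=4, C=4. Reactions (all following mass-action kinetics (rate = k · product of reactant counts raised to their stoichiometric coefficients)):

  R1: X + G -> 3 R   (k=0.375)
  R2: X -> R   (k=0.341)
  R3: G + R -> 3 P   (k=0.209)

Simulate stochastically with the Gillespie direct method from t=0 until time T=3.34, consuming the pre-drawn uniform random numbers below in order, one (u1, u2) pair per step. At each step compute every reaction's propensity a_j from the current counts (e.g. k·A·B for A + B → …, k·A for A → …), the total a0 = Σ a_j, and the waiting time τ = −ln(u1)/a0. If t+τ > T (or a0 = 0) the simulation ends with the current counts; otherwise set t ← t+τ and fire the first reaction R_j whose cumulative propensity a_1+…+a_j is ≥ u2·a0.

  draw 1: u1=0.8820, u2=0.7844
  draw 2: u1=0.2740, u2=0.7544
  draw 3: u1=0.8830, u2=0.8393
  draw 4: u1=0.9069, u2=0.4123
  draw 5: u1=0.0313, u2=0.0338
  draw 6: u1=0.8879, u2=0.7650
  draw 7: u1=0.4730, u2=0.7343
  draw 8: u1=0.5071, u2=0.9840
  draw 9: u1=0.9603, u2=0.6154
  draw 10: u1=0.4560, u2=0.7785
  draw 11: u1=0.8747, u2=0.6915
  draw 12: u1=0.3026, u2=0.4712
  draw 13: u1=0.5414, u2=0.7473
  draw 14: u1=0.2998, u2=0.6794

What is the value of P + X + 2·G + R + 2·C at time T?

Value at T = 41

Check how each reaction changes W = P + X + 2·G + R + 2·C (weight of products minus weight of reactants):
R1: X + G -> 3 R: (1·3) − (1·1 + 2·1) = 3 − 3 = 0
R2: X -> R: (1·1) − (1·1) = 1 − 1 = 0
R3: G + R -> 3 P: (1·3) − (2·1 + 1·1) = 3 − 3 = 0
Every reaction leaves W unchanged, so W is conserved and no simulation is needed: W(T) = W(0) = 4 + 9 + 2·8 + 4 + 2·4 = 41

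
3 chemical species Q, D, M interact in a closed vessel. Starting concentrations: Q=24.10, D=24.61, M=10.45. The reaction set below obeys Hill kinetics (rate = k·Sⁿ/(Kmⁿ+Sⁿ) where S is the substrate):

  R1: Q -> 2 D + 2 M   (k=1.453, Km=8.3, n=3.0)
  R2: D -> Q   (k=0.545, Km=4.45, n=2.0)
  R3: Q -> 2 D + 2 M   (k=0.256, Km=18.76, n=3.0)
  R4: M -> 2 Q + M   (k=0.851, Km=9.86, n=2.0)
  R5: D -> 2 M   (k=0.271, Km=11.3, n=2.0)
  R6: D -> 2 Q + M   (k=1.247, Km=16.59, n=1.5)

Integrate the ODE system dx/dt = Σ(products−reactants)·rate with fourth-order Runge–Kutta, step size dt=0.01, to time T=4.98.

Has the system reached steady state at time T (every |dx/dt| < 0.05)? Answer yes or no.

Steady state at T: no

RK4 with dt=0.01: 498 steps to T=4.98. Trajectory (selected grid times):
t=0.00: Q=24.10 D=24.61 M=10.45
t=0.55: Q=24.96 D=25.48 M=12.88
t=1.11: Q=25.93 D=26.37 M=15.37
t=1.66: Q=26.96 D=27.25 M=17.84
t=2.21: Q=28.04 D=28.13 M=20.34
t=2.77: Q=29.19 D=29.03 M=22.90
t=3.32: Q=30.36 D=29.92 M=25.43
t=3.87: Q=31.55 D=30.80 M=27.98
t=4.43: Q=32.79 D=31.70 M=30.59
t=4.98: Q=34.03 D=32.59 M=33.17
Rates at T: R1=1.4322, R2=0.5350, R3=0.2193, R4=0.7819, R5=0.2419, R6=0.9148
dx/dt at T (Σ net stoichiometry × rate): Q=+2.2768, D=+1.6113, M=+4.7016
Largest |dx/dt| is |+4.7016| (M) ≥ 0.05 → not steady.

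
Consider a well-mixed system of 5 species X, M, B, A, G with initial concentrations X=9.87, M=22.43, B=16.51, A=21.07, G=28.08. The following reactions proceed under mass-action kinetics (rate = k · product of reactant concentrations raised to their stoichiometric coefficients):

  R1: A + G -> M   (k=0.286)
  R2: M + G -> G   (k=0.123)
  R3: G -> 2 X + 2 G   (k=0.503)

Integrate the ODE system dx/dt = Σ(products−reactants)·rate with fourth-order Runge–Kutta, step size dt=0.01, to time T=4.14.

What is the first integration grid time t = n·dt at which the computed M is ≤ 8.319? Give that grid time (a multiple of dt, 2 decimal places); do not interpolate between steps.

RK4 with dt=0.01: 414 steps to T=4.14. Trajectory (selected grid times):
t=0.00: X=9.87 M=22.43 B=16.51 A=21.07 G=28.08
t=0.46: X=17.57 M=19.02 B=16.51 A=2.36 G=13.22
t=0.92: X=23.83 M=10.08 B=16.51 A=0.40 G=14.39
t=1.03: X=25.46 M=8.39 B=16.51 A=0.25 G=15.05
t=1.04: X=25.61 M=8.25 B=16.51 A=0.24 G=15.12
t=1.38: X=31.20 M=4.29 B=16.51 A=0.05 G=17.73
t=1.84: X=40.42 M=1.41 B=16.51 A=0.00 G=22.29
t=2.30: X=52.02 M=0.34 B=16.51 A=0.00 G=28.09
t=2.76: X=66.65 M=0.06 B=16.51 A=0.00 G=35.40
t=3.22: X=85.08 M=0.01 B=16.51 A=0.00 G=44.61
t=3.68: X=108.31 M=0.00 B=16.51 A=0.00 G=56.23
t=4.14: X=137.58 M=0.00 B=16.51 A=0.00 G=70.87
M(1.03)=8.394 > 8.319 but M(1.04)=8.251 ≤ 8.319, so the first grid time is t=1.04.

Threshold first reached at t = 1.04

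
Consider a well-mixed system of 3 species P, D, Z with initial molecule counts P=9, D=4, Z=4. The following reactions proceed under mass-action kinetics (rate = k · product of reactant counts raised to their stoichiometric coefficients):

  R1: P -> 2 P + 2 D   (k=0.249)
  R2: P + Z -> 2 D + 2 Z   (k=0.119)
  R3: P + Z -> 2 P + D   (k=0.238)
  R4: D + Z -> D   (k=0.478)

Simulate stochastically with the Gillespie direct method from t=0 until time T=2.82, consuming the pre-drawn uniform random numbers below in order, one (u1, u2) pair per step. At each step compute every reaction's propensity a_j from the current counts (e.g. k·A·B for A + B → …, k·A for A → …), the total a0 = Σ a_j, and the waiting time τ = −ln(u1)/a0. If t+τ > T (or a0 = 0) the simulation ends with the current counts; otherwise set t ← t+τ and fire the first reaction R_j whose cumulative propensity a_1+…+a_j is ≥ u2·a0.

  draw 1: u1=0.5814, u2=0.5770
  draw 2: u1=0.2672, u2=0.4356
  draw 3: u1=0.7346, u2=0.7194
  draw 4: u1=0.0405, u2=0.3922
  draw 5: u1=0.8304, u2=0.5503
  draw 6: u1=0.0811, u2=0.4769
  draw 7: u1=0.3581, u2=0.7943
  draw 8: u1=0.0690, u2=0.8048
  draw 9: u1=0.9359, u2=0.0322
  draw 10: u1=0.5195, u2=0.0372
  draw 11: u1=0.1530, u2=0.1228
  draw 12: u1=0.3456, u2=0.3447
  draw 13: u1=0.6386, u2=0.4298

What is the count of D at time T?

t=0.000: P=9 D=4 Z=4
Draw 1: a1=2.241, a2=4.284, a3=8.568, a4=7.648, a0=22.741; τ=−ln(0.5814)/22.741=0.024 → t=0.024; u2·a0=0.5770·22.741=13.122; a1+a2=6.525 < 13.122 ≤ a1+…+a3=15.093 → R3 fires; P=10 D=5 Z=3
Draw 2: a1=2.490, a2=3.570, a3=7.140, a4=7.170, a0=20.370; τ=−ln(0.2672)/20.370=0.065 → t=0.089; u2·a0=0.4356·20.370=8.873; a1+a2=6.060 < 8.873 ≤ a1+…+a3=13.200 → R3 fires; P=11 D=6 Z=2
Draw 3: a1=2.739, a2=2.618, a3=5.236, a4=5.736, a0=16.329; τ=−ln(0.7346)/16.329=0.019 → t=0.108; u2·a0=0.7194·16.329=11.747; a1+…+a3=10.593 < 11.747 ≤ a1+…+a4=16.329 → R4 fires; P=11 D=6 Z=1
Draw 4: a1=2.739, a2=1.309, a3=2.618, a4=2.868, a0=9.534; τ=−ln(0.0405)/9.534=0.336 → t=0.444; u2·a0=0.3922·9.534=3.739; a1=2.739 < 3.739 ≤ a1+a2=4.048 → R2 fires; P=10 D=8 Z=2
Draw 5: a1=2.490, a2=2.380, a3=4.760, a4=7.648, a0=17.278; τ=−ln(0.8304)/17.278=0.011 → t=0.455; u2·a0=0.5503·17.278=9.508; a1+a2=4.870 < 9.508 ≤ a1+…+a3=9.630 → R3 fires; P=11 D=9 Z=1
Draw 6: a1=2.739, a2=1.309, a3=2.618, a4=4.302, a0=10.968; τ=−ln(0.0811)/10.968=0.229 → t=0.684; u2·a0=0.4769·10.968=5.231; a1+a2=4.048 < 5.231 ≤ a1+…+a3=6.666 → R3 fires; P=12 D=10 Z=0
Draw 7: a1=2.988, a2=0.000, a3=0.000, a4=0.000, a0=2.988; τ=−ln(0.3581)/2.988=0.344 → t=1.027; u2·a0=0.7943·2.988=2.373 ≤ a1=2.988 → R1 fires; P=13 D=12 Z=0
Draw 8: a1=3.237, a2=0.000, a3=0.000, a4=0.000, a0=3.237; τ=−ln(0.0690)/3.237=0.826 → t=1.853; u2·a0=0.8048·3.237=2.605 ≤ a1=3.237 → R1 fires; P=14 D=14 Z=0
Draw 9: a1=3.486, a2=0.000, a3=0.000, a4=0.000, a0=3.486; τ=−ln(0.9359)/3.486=0.019 → t=1.872; u2·a0=0.0322·3.486=0.112 ≤ a1=3.486 → R1 fires; P=15 D=16 Z=0
Draw 10: a1=3.735, a2=0.000, a3=0.000, a4=0.000, a0=3.735; τ=−ln(0.5195)/3.735=0.175 → t=2.048; u2·a0=0.0372·3.735=0.139 ≤ a1=3.735 → R1 fires; P=16 D=18 Z=0
Draw 11: a1=3.984, a2=0.000, a3=0.000, a4=0.000, a0=3.984; τ=−ln(0.1530)/3.984=0.471 → t=2.519; u2·a0=0.1228·3.984=0.489 ≤ a1=3.984 → R1 fires; P=17 D=20 Z=0
Draw 12: a1=4.233, a2=0.000, a3=0.000, a4=0.000, a0=4.233; τ=−ln(0.3456)/4.233=0.251 → t=2.770; u2·a0=0.3447·4.233=1.459 ≤ a1=4.233 → R1 fires; P=18 D=22 Z=0
Draw 13: a1=4.482, a2=0.000, a3=0.000, a4=0.000, a0=4.482; τ=−ln(0.6386)/4.482=0.100 → t=2.870 > T=2.82: stop.
Read off D at T=2.82: 22

D at T = 22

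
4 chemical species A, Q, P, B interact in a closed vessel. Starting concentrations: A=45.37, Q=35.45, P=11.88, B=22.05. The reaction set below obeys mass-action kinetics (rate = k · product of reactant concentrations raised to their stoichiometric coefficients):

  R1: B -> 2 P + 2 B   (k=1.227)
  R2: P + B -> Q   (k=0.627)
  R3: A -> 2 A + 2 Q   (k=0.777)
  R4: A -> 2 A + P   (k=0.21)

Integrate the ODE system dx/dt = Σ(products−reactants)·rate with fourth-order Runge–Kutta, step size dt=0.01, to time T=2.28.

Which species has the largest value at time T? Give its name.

RK4 with dt=0.01: 228 steps to T=2.28. Trajectory (selected grid times):
t=0.00: A=45.37 Q=35.45 P=11.88 B=22.05
t=0.25: A=58.07 Q=72.42 P=6.12 B=9.33
t=0.51: A=75.05 Q=106.14 P=7.05 B=4.50
t=0.76: A=96.06 Q=142.93 P=9.62 B=1.70
t=1.01: A=122.94 Q=186.87 P=14.29 B=0.36
t=1.27: A=158.91 Q=243.88 P=21.65 B=0.03
t=1.52: A=203.38 Q=313.93 P=31.09 B=0.00
t=1.77: A=260.30 Q=403.55 P=43.20 B=0.00
t=2.03: A=336.45 Q=523.44 P=59.40 B=0.00
t=2.28: A=430.61 Q=671.70 P=79.44 B=0.00
At T=2.28: A=430.61 Q=671.70 P=79.44 B=0.00; the largest is Q.

Dominant species at T: Q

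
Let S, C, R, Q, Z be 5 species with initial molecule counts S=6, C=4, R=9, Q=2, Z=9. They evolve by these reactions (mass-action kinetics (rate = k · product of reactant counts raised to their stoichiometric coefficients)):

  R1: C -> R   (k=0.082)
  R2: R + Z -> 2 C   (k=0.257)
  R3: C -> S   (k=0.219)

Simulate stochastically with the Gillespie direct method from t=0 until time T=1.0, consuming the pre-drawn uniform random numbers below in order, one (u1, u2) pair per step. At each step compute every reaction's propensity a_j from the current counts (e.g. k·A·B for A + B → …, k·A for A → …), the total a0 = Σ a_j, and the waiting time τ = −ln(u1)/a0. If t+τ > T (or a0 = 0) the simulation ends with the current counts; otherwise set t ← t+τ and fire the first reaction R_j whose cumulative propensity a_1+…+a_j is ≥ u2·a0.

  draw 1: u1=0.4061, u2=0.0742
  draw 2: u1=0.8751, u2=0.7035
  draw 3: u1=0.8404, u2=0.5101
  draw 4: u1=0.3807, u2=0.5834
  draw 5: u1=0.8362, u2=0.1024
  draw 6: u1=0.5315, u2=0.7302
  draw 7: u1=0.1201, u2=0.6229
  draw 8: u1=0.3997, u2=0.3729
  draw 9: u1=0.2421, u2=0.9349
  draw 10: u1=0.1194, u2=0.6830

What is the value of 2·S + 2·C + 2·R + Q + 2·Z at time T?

Value at T = 58

Check how each reaction changes W = 2·S + 2·C + 2·R + Q + 2·Z (weight of products minus weight of reactants):
R1: C -> R: (2·1) − (2·1) = 2 − 2 = 0
R2: R + Z -> 2 C: (2·2) − (2·1 + 2·1) = 4 − 4 = 0
R3: C -> S: (2·1) − (2·1) = 2 − 2 = 0
Every reaction leaves W unchanged, so W is conserved and no simulation is needed: W(T) = W(0) = 2·6 + 2·4 + 2·9 + 2 + 2·9 = 58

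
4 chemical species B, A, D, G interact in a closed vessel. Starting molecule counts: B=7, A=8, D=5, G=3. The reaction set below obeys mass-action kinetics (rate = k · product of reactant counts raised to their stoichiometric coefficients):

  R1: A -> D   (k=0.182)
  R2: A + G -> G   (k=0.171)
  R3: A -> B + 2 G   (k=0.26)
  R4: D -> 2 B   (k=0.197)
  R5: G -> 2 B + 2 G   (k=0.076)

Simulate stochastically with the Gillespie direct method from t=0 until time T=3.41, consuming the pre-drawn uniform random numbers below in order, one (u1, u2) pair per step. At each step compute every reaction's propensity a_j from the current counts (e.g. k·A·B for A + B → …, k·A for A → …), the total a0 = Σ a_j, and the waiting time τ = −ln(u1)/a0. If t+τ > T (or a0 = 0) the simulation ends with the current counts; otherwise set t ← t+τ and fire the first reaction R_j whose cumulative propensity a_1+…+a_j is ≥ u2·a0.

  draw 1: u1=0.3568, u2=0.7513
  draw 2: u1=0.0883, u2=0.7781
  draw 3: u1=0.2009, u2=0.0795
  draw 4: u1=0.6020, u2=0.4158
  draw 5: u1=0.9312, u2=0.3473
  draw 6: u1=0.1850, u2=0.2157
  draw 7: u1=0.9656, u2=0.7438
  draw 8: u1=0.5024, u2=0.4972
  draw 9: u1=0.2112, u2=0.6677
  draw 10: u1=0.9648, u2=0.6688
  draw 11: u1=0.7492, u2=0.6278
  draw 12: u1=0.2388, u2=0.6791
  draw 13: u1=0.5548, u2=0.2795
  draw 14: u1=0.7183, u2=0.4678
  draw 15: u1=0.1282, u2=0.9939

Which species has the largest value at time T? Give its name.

Dominant species at T: B

t=0.000: B=7 A=8 D=5 G=3
Draw 1: a1=1.456, a2=4.104, a3=2.080, a4=0.985, a5=0.228, a0=8.853; τ=−ln(0.3568)/8.853=0.116 → t=0.116; u2·a0=0.7513·8.853=6.651; a1+a2=5.560 < 6.651 ≤ a1+…+a3=7.640 → R3 fires; B=8 A=7 D=5 G=5
Draw 2: a1=1.274, a2=5.985, a3=1.820, a4=0.985, a5=0.380, a0=10.444; τ=−ln(0.0883)/10.444=0.232 → t=0.349; u2·a0=0.7781·10.444=8.126; a1+a2=7.259 < 8.126 ≤ a1+…+a3=9.079 → R3 fires; B=9 A=6 D=5 G=7
Draw 3: a1=1.092, a2=7.182, a3=1.560, a4=0.985, a5=0.532, a0=11.351; τ=−ln(0.2009)/11.351=0.141 → t=0.490; u2·a0=0.0795·11.351=0.902 ≤ a1=1.092 → R1 fires; B=9 A=5 D=6 G=7
Draw 4: a1=0.910, a2=5.985, a3=1.300, a4=1.182, a5=0.532, a0=9.909; τ=−ln(0.6020)/9.909=0.051 → t=0.541; u2·a0=0.4158·9.909=4.120; a1=0.910 < 4.120 ≤ a1+a2=6.895 → R2 fires; B=9 A=4 D=6 G=7
Draw 5: a1=0.728, a2=4.788, a3=1.040, a4=1.182, a5=0.532, a0=8.270; τ=−ln(0.9312)/8.270=0.009 → t=0.550; u2·a0=0.3473·8.270=2.872; a1=0.728 < 2.872 ≤ a1+a2=5.516 → R2 fires; B=9 A=3 D=6 G=7
Draw 6: a1=0.546, a2=3.591, a3=0.780, a4=1.182, a5=0.532, a0=6.631; τ=−ln(0.1850)/6.631=0.254 → t=0.804; u2·a0=0.2157·6.631=1.430; a1=0.546 < 1.430 ≤ a1+a2=4.137 → R2 fires; B=9 A=2 D=6 G=7
Draw 7: a1=0.364, a2=2.394, a3=0.520, a4=1.182, a5=0.532, a0=4.992; τ=−ln(0.9656)/4.992=0.007 → t=0.812; u2·a0=0.7438·4.992=3.713; a1+…+a3=3.278 < 3.713 ≤ a1+…+a4=4.460 → R4 fires; B=11 A=2 D=5 G=7
Draw 8: a1=0.364, a2=2.394, a3=0.520, a4=0.985, a5=0.532, a0=4.795; τ=−ln(0.5024)/4.795=0.144 → t=0.955; u2·a0=0.4972·4.795=2.384; a1=0.364 < 2.384 ≤ a1+a2=2.758 → R2 fires; B=11 A=1 D=5 G=7
Draw 9: a1=0.182, a2=1.197, a3=0.260, a4=0.985, a5=0.532, a0=3.156; τ=−ln(0.2112)/3.156=0.493 → t=1.448; u2·a0=0.6677·3.156=2.107; a1+…+a3=1.639 < 2.107 ≤ a1+…+a4=2.624 → R4 fires; B=13 A=1 D=4 G=7
Draw 10: a1=0.182, a2=1.197, a3=0.260, a4=0.788, a5=0.532, a0=2.959; τ=−ln(0.9648)/2.959=0.012 → t=1.460; u2·a0=0.6688·2.959=1.979; a1+…+a3=1.639 < 1.979 ≤ a1+…+a4=2.427 → R4 fires; B=15 A=1 D=3 G=7
Draw 11: a1=0.182, a2=1.197, a3=0.260, a4=0.591, a5=0.532, a0=2.762; τ=−ln(0.7492)/2.762=0.105 → t=1.564; u2·a0=0.6278·2.762=1.734; a1+…+a3=1.639 < 1.734 ≤ a1+…+a4=2.230 → R4 fires; B=17 A=1 D=2 G=7
Draw 12: a1=0.182, a2=1.197, a3=0.260, a4=0.394, a5=0.532, a0=2.565; τ=−ln(0.2388)/2.565=0.558 → t=2.123; u2·a0=0.6791·2.565=1.742; a1+…+a3=1.639 < 1.742 ≤ a1+…+a4=2.033 → R4 fires; B=19 A=1 D=1 G=7
Draw 13: a1=0.182, a2=1.197, a3=0.260, a4=0.197, a5=0.532, a0=2.368; τ=−ln(0.5548)/2.368=0.249 → t=2.372; u2·a0=0.2795·2.368=0.662; a1=0.182 < 0.662 ≤ a1+a2=1.379 → R2 fires; B=19 A=0 D=1 G=7
Draw 14: a1=0.000, a2=0.000, a3=0.000, a4=0.197, a5=0.532, a0=0.729; τ=−ln(0.7183)/0.729=0.454 → t=2.825; u2·a0=0.4678·0.729=0.341; a1+…+a4=0.197 < 0.341 ≤ a1+…+a5=0.729 → R5 fires; B=21 A=0 D=1 G=8
Draw 15: a1=0.000, a2=0.000, a3=0.000, a4=0.197, a5=0.608, a0=0.805; τ=−ln(0.1282)/0.805=2.552 → t=5.377 > T=3.41: stop.
At T=3.41: B=21 A=0 D=1 G=8; the largest is B.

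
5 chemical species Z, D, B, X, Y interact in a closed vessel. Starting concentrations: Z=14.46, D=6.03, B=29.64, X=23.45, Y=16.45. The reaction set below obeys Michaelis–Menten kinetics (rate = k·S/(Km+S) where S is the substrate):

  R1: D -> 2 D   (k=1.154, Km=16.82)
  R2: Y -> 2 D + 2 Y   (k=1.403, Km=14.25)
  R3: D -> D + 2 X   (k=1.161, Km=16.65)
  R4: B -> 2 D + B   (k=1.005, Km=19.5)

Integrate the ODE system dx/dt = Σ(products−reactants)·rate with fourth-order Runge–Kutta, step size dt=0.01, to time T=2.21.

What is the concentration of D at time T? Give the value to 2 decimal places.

RK4 with dt=0.01: 221 steps to T=2.21. Trajectory (selected grid times):
t=0.00: Z=14.46 D=6.03 B=29.64 X=23.45 Y=16.45
t=0.25: Z=14.46 D=6.79 B=29.64 X=23.61 Y=16.64
t=0.49: Z=14.46 D=7.53 B=29.64 X=23.78 Y=16.82
t=0.74: Z=14.46 D=8.30 B=29.64 X=23.97 Y=17.01
t=0.98: Z=14.46 D=9.06 B=29.64 X=24.16 Y=17.19
t=1.23: Z=14.46 D=9.85 B=29.64 X=24.37 Y=17.39
t=1.47: Z=14.46 D=10.61 B=29.64 X=24.58 Y=17.57
t=1.72: Z=14.46 D=11.42 B=29.64 X=24.81 Y=17.77
t=1.96: Z=14.46 D=12.20 B=29.64 X=25.04 Y=17.95
t=2.21: Z=14.46 D=13.02 B=29.64 X=25.29 Y=18.15
Read off D at T=2.21: 13.02

D at T = 13.02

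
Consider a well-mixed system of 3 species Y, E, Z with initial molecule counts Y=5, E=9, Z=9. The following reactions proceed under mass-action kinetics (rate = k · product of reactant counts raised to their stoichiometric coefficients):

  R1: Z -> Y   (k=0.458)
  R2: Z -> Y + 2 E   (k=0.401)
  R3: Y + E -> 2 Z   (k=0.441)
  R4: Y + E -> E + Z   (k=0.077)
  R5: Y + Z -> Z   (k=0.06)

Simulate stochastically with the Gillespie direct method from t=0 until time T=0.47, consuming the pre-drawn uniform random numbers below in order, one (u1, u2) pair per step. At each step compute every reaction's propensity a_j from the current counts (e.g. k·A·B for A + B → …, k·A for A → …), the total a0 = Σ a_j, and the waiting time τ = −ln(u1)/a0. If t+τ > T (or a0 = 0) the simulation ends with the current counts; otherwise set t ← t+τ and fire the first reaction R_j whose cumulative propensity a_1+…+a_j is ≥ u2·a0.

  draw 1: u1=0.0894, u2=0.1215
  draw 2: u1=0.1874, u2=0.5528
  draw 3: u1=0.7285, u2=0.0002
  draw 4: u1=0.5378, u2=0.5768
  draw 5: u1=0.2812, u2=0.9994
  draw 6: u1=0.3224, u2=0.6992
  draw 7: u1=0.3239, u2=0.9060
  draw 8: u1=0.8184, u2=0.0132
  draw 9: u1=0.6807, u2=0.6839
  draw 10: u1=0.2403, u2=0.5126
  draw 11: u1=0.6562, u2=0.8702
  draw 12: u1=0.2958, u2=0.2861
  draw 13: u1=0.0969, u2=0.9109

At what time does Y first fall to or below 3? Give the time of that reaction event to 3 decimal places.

Threshold first reached at t = 0.227

t=0.000: Y=5 E=9 Z=9
Draw 1: a1=4.122, a2=3.609, a3=19.845, a4=3.465, a5=2.700, a0=33.741; τ=−ln(0.0894)/33.741=0.072 → t=0.072; u2·a0=0.1215·33.741=4.100 ≤ a1=4.122 → R1 fires; Y=6 E=9 Z=8
Draw 2: a1=3.664, a2=3.208, a3=23.814, a4=4.158, a5=2.880, a0=37.724; τ=−ln(0.1874)/37.724=0.044 → t=0.116; u2·a0=0.5528·37.724=20.854; a1+a2=6.872 < 20.854 ≤ a1+…+a3=30.686 → R3 fires; Y=5 E=8 Z=10
Draw 3: a1=4.580, a2=4.010, a3=17.640, a4=3.080, a5=3.000, a0=32.310; τ=−ln(0.7285)/32.310=0.010 → t=0.126; u2·a0=0.0002·32.310=0.006 ≤ a1=4.580 → R1 fires; Y=6 E=8 Z=9
Draw 4: a1=4.122, a2=3.609, a3=21.168, a4=3.696, a5=3.240, a0=35.835; τ=−ln(0.5378)/35.835=0.017 → t=0.143; u2·a0=0.5768·35.835=20.670; a1+a2=7.731 < 20.670 ≤ a1+…+a3=28.899 → R3 fires; Y=5 E=7 Z=11
Draw 5: a1=5.038, a2=4.411, a3=15.435, a4=2.695, a5=3.300, a0=30.879; τ=−ln(0.2812)/30.879=0.041 → t=0.184; u2·a0=0.9994·30.879=30.860; a1+…+a4=27.579 < 30.860 ≤ a1+…+a5=30.879 → R5 fires; Y=4 E=7 Z=11
Draw 6: a1=5.038, a2=4.411, a3=12.348, a4=2.156, a5=2.640, a0=26.593; τ=−ln(0.3224)/26.593=0.043 → t=0.227; u2·a0=0.6992·26.593=18.594; a1+a2=9.449 < 18.594 ≤ a1+…+a3=21.797 → R3 fires; Y=3 E=6 Z=13
Draw 7: a1=5.954, a2=5.213, a3=7.938, a4=1.386, a5=2.340, a0=22.831; τ=−ln(0.3239)/22.831=0.049 → t=0.276; u2·a0=0.9060·22.831=20.685; a1+…+a4=20.491 < 20.685 ≤ a1+…+a5=22.831 → R5 fires; Y=2 E=6 Z=13
Draw 8: a1=5.954, a2=5.213, a3=5.292, a4=0.924, a5=1.560, a0=18.943; τ=−ln(0.8184)/18.943=0.011 → t=0.287; u2·a0=0.0132·18.943=0.250 ≤ a1=5.954 → R1 fires; Y=3 E=6 Z=12
Draw 9: a1=5.496, a2=4.812, a3=7.938, a4=1.386, a5=2.160, a0=21.792; τ=−ln(0.6807)/21.792=0.018 → t=0.304; u2·a0=0.6839·21.792=14.904; a1+a2=10.308 < 14.904 ≤ a1+…+a3=18.246 → R3 fires; Y=2 E=5 Z=14
Draw 10: a1=6.412, a2=5.614, a3=4.410, a4=0.770, a5=1.680, a0=18.886; τ=−ln(0.2403)/18.886=0.075 → t=0.380; u2·a0=0.5126·18.886=9.681; a1=6.412 < 9.681 ≤ a1+a2=12.026 → R2 fires; Y=3 E=7 Z=13
Draw 11: a1=5.954, a2=5.213, a3=9.261, a4=1.617, a5=2.340, a0=24.385; τ=−ln(0.6562)/24.385=0.017 → t=0.397; u2·a0=0.8702·24.385=21.220; a1+…+a3=20.428 < 21.220 ≤ a1+…+a4=22.045 → R4 fires; Y=2 E=7 Z=14
Draw 12: a1=6.412, a2=5.614, a3=6.174, a4=1.078, a5=1.680, a0=20.958; τ=−ln(0.2958)/20.958=0.058 → t=0.455; u2·a0=0.2861·20.958=5.996 ≤ a1=6.412 → R1 fires; Y=3 E=7 Z=13
Draw 13: a1=5.954, a2=5.213, a3=9.261, a4=1.617, a5=2.340, a0=24.385; τ=−ln(0.0969)/24.385=0.096 → t=0.551 > T=0.47: stop.
Y first becomes ≤ 3 when it reaches 3 at the event at t=0.227.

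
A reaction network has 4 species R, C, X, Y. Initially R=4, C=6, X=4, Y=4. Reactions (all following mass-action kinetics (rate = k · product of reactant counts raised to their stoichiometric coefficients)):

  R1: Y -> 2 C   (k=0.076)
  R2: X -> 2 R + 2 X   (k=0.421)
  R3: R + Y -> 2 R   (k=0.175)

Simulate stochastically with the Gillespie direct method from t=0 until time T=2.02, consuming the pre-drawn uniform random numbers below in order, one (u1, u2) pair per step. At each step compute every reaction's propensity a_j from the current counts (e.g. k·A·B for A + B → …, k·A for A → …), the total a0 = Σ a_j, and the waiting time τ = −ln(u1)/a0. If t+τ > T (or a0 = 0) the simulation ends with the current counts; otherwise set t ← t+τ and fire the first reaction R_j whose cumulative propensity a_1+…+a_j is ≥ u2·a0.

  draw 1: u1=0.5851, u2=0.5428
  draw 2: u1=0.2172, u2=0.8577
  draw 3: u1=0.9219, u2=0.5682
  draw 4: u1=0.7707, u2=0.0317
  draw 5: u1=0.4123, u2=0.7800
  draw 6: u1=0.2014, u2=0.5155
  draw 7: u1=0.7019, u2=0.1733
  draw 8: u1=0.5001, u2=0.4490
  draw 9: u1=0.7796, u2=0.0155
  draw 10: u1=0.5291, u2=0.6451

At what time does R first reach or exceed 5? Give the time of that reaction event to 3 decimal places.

t=0.000: R=4 C=6 X=4 Y=4
Draw 1: a1=0.304, a2=1.684, a3=2.800, a0=4.788; τ=−ln(0.5851)/4.788=0.112 → t=0.112; u2·a0=0.5428·4.788=2.599; a1+a2=1.988 < 2.599 ≤ a1+…+a3=4.788 → R3 fires; R=5 C=6 X=4 Y=3
Draw 2: a1=0.228, a2=1.684, a3=2.625, a0=4.537; τ=−ln(0.2172)/4.537=0.337 → t=0.448; u2·a0=0.8577·4.537=3.891; a1+a2=1.912 < 3.891 ≤ a1+…+a3=4.537 → R3 fires; R=6 C=6 X=4 Y=2
Draw 3: a1=0.152, a2=1.684, a3=2.100, a0=3.936; τ=−ln(0.9219)/3.936=0.021 → t=0.469; u2·a0=0.5682·3.936=2.236; a1+a2=1.836 < 2.236 ≤ a1+…+a3=3.936 → R3 fires; R=7 C=6 X=4 Y=1
Draw 4: a1=0.076, a2=1.684, a3=1.225, a0=2.985; τ=−ln(0.7707)/2.985=0.087 → t=0.556; u2·a0=0.0317·2.985=0.095; a1=0.076 < 0.095 ≤ a1+a2=1.760 → R2 fires; R=9 C=6 X=5 Y=1
Draw 5: a1=0.076, a2=2.105, a3=1.575, a0=3.756; τ=−ln(0.4123)/3.756=0.236 → t=0.792; u2·a0=0.7800·3.756=2.930; a1+a2=2.181 < 2.930 ≤ a1+…+a3=3.756 → R3 fires; R=10 C=6 X=5 Y=0
Draw 6: a1=0.000, a2=2.105, a3=0.000, a0=2.105; τ=−ln(0.2014)/2.105=0.761 → t=1.554; u2·a0=0.5155·2.105=1.085; a1=0.000 < 1.085 ≤ a1+a2=2.105 → R2 fires; R=12 C=6 X=6 Y=0
Draw 7: a1=0.000, a2=2.526, a3=0.000, a0=2.526; τ=−ln(0.7019)/2.526=0.140 → t=1.694; u2·a0=0.1733·2.526=0.438; a1=0.000 < 0.438 ≤ a1+a2=2.526 → R2 fires; R=14 C=6 X=7 Y=0
Draw 8: a1=0.000, a2=2.947, a3=0.000, a0=2.947; τ=−ln(0.5001)/2.947=0.235 → t=1.929; u2·a0=0.4490·2.947=1.323; a1=0.000 < 1.323 ≤ a1+a2=2.947 → R2 fires; R=16 C=6 X=8 Y=0
Draw 9: a1=0.000, a2=3.368, a3=0.000, a0=3.368; τ=−ln(0.7796)/3.368=0.074 → t=2.003; u2·a0=0.0155·3.368=0.052; a1=0.000 < 0.052 ≤ a1+a2=3.368 → R2 fires; R=18 C=6 X=9 Y=0
Draw 10: a1=0.000, a2=3.789, a3=0.000, a0=3.789; τ=−ln(0.5291)/3.789=0.168 → t=2.171 > T=2.02: stop.
R first becomes ≥ 5 when it reaches 5 at the event at t=0.112.

Threshold first reached at t = 0.112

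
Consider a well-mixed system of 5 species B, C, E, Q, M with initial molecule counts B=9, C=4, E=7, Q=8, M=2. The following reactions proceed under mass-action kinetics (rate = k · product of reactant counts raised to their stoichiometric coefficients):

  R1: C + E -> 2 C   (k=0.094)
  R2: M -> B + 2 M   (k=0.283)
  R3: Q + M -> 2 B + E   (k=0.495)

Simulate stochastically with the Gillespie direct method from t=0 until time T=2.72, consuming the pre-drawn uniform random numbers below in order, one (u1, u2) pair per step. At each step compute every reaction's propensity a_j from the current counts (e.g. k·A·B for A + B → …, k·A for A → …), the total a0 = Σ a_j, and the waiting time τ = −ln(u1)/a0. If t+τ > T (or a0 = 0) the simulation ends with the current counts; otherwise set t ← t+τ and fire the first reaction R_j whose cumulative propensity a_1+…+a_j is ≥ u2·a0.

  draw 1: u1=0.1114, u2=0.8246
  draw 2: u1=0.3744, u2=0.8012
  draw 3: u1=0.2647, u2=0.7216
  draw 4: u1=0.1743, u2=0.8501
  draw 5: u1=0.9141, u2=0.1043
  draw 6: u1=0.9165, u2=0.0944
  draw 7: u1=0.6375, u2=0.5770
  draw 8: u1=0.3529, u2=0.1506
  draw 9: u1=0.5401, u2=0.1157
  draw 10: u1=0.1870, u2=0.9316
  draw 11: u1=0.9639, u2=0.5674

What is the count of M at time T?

t=0.000: B=9 C=4 E=7 Q=8 M=2
Draw 1: a1=2.632, a2=0.566, a3=7.920, a0=11.118; τ=−ln(0.1114)/11.118=0.197 → t=0.197; u2·a0=0.8246·11.118=9.168; a1+a2=3.198 < 9.168 ≤ a1+…+a3=11.118 → R3 fires; B=11 C=4 E=8 Q=7 M=1
Draw 2: a1=3.008, a2=0.283, a3=3.465, a0=6.756; τ=−ln(0.3744)/6.756=0.145 → t=0.343; u2·a0=0.8012·6.756=5.413; a1+a2=3.291 < 5.413 ≤ a1+…+a3=6.756 → R3 fires; B=13 C=4 E=9 Q=6 M=0
Draw 3: a1=3.384, a2=0.000, a3=0.000, a0=3.384; τ=−ln(0.2647)/3.384=0.393 → t=0.736; u2·a0=0.7216·3.384=2.442 ≤ a1=3.384 → R1 fires; B=13 C=5 E=8 Q=6 M=0
Draw 4: a1=3.760, a2=0.000, a3=0.000, a0=3.760; τ=−ln(0.1743)/3.760=0.465 → t=1.200; u2·a0=0.8501·3.760=3.196 ≤ a1=3.760 → R1 fires; B=13 C=6 E=7 Q=6 M=0
Draw 5: a1=3.948, a2=0.000, a3=0.000, a0=3.948; τ=−ln(0.9141)/3.948=0.023 → t=1.223; u2·a0=0.1043·3.948=0.412 ≤ a1=3.948 → R1 fires; B=13 C=7 E=6 Q=6 M=0
Draw 6: a1=3.948, a2=0.000, a3=0.000, a0=3.948; τ=−ln(0.9165)/3.948=0.022 → t=1.245; u2·a0=0.0944·3.948=0.373 ≤ a1=3.948 → R1 fires; B=13 C=8 E=5 Q=6 M=0
Draw 7: a1=3.760, a2=0.000, a3=0.000, a0=3.760; τ=−ln(0.6375)/3.760=0.120 → t=1.365; u2·a0=0.5770·3.760=2.170 ≤ a1=3.760 → R1 fires; B=13 C=9 E=4 Q=6 M=0
Draw 8: a1=3.384, a2=0.000, a3=0.000, a0=3.384; τ=−ln(0.3529)/3.384=0.308 → t=1.673; u2·a0=0.1506·3.384=0.510 ≤ a1=3.384 → R1 fires; B=13 C=10 E=3 Q=6 M=0
Draw 9: a1=2.820, a2=0.000, a3=0.000, a0=2.820; τ=−ln(0.5401)/2.820=0.218 → t=1.891; u2·a0=0.1157·2.820=0.326 ≤ a1=2.820 → R1 fires; B=13 C=11 E=2 Q=6 M=0
Draw 10: a1=2.068, a2=0.000, a3=0.000, a0=2.068; τ=−ln(0.1870)/2.068=0.811 → t=2.702; u2·a0=0.9316·2.068=1.927 ≤ a1=2.068 → R1 fires; B=13 C=12 E=1 Q=6 M=0
Draw 11: a1=1.128, a2=0.000, a3=0.000, a0=1.128; τ=−ln(0.9639)/1.128=0.033 → t=2.734 > T=2.72: stop.
Read off M at T=2.72: 0

M at T = 0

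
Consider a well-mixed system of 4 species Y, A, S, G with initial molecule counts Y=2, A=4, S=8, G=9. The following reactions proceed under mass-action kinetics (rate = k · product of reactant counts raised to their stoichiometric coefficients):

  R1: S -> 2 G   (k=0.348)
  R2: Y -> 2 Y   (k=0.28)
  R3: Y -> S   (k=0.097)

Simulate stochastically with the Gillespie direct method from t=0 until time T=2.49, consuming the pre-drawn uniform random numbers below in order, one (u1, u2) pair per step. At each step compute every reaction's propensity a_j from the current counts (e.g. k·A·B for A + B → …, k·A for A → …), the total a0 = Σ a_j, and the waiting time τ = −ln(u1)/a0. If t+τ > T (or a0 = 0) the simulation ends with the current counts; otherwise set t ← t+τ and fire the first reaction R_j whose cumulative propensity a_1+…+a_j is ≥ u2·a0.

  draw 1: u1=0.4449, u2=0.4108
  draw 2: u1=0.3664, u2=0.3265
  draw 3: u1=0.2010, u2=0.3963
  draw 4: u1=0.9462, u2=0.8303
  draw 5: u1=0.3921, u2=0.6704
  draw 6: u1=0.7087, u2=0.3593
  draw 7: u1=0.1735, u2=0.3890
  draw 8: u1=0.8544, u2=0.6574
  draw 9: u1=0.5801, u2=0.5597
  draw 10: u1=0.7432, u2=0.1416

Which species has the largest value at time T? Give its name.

Dominant species at T: G

t=0.000: Y=2 A=4 S=8 G=9
Draw 1: a1=2.784, a2=0.560, a3=0.194, a0=3.538; τ=−ln(0.4449)/3.538=0.229 → t=0.229; u2·a0=0.4108·3.538=1.453 ≤ a1=2.784 → R1 fires; Y=2 A=4 S=7 G=11
Draw 2: a1=2.436, a2=0.560, a3=0.194, a0=3.190; τ=−ln(0.3664)/3.190=0.315 → t=0.544; u2·a0=0.3265·3.190=1.042 ≤ a1=2.436 → R1 fires; Y=2 A=4 S=6 G=13
Draw 3: a1=2.088, a2=0.560, a3=0.194, a0=2.842; τ=−ln(0.2010)/2.842=0.565 → t=1.108; u2·a0=0.3963·2.842=1.126 ≤ a1=2.088 → R1 fires; Y=2 A=4 S=5 G=15
Draw 4: a1=1.740, a2=0.560, a3=0.194, a0=2.494; τ=−ln(0.9462)/2.494=0.022 → t=1.130; u2·a0=0.8303·2.494=2.071; a1=1.740 < 2.071 ≤ a1+a2=2.300 → R2 fires; Y=3 A=4 S=5 G=15
Draw 5: a1=1.740, a2=0.840, a3=0.291, a0=2.871; τ=−ln(0.3921)/2.871=0.326 → t=1.456; u2·a0=0.6704·2.871=1.925; a1=1.740 < 1.925 ≤ a1+a2=2.580 → R2 fires; Y=4 A=4 S=5 G=15
Draw 6: a1=1.740, a2=1.120, a3=0.388, a0=3.248; τ=−ln(0.7087)/3.248=0.106 → t=1.562; u2·a0=0.3593·3.248=1.167 ≤ a1=1.740 → R1 fires; Y=4 A=4 S=4 G=17
Draw 7: a1=1.392, a2=1.120, a3=0.388, a0=2.900; τ=−ln(0.1735)/2.900=0.604 → t=2.166; u2·a0=0.3890·2.900=1.128 ≤ a1=1.392 → R1 fires; Y=4 A=4 S=3 G=19
Draw 8: a1=1.044, a2=1.120, a3=0.388, a0=2.552; τ=−ln(0.8544)/2.552=0.062 → t=2.228; u2·a0=0.6574·2.552=1.678; a1=1.044 < 1.678 ≤ a1+a2=2.164 → R2 fires; Y=5 A=4 S=3 G=19
Draw 9: a1=1.044, a2=1.400, a3=0.485, a0=2.929; τ=−ln(0.5801)/2.929=0.186 → t=2.414; u2·a0=0.5597·2.929=1.639; a1=1.044 < 1.639 ≤ a1+a2=2.444 → R2 fires; Y=6 A=4 S=3 G=19
Draw 10: a1=1.044, a2=1.680, a3=0.582, a0=3.306; τ=−ln(0.7432)/3.306=0.090 → t=2.504 > T=2.49: stop.
At T=2.49: Y=6 A=4 S=3 G=19; the largest is G.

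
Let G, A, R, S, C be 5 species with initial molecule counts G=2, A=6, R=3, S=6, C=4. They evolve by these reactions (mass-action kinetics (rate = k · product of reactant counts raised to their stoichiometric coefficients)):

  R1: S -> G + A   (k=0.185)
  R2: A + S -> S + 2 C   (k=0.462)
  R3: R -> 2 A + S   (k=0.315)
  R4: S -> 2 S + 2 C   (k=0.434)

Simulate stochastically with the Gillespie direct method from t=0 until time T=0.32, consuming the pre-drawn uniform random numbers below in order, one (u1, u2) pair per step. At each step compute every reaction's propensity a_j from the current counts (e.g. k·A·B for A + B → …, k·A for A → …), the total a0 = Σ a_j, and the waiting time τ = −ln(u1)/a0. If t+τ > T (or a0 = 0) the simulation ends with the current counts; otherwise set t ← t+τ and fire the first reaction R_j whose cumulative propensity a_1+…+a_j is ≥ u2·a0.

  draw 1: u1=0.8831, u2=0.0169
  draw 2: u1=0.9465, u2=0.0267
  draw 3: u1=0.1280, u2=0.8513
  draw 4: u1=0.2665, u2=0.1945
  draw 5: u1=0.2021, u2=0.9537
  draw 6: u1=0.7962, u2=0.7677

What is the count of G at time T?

t=0.000: G=2 A=6 R=3 S=6 C=4
Draw 1: a1=1.110, a2=16.632, a3=0.945, a4=2.604, a0=21.291; τ=−ln(0.8831)/21.291=0.006 → t=0.006; u2·a0=0.0169·21.291=0.360 ≤ a1=1.110 → R1 fires; G=3 A=7 R=3 S=5 C=4
Draw 2: a1=0.925, a2=16.170, a3=0.945, a4=2.170, a0=20.210; τ=−ln(0.9465)/20.210=0.003 → t=0.009; u2·a0=0.0267·20.210=0.540 ≤ a1=0.925 → R1 fires; G=4 A=8 R=3 S=4 C=4
Draw 3: a1=0.740, a2=14.784, a3=0.945, a4=1.736, a0=18.205; τ=−ln(0.1280)/18.205=0.113 → t=0.121; u2·a0=0.8513·18.205=15.498; a1=0.740 < 15.498 ≤ a1+a2=15.524 → R2 fires; G=4 A=7 R=3 S=4 C=6
Draw 4: a1=0.740, a2=12.936, a3=0.945, a4=1.736, a0=16.357; τ=−ln(0.2665)/16.357=0.081 → t=0.202; u2·a0=0.1945·16.357=3.181; a1=0.740 < 3.181 ≤ a1+a2=13.676 → R2 fires; G=4 A=6 R=3 S=4 C=8
Draw 5: a1=0.740, a2=11.088, a3=0.945, a4=1.736, a0=14.509; τ=−ln(0.2021)/14.509=0.110 → t=0.313; u2·a0=0.9537·14.509=13.837; a1+…+a3=12.773 < 13.837 ≤ a1+…+a4=14.509 → R4 fires; G=4 A=6 R=3 S=5 C=10
Draw 6: a1=0.925, a2=13.860, a3=0.945, a4=2.170, a0=17.900; τ=−ln(0.7962)/17.900=0.013 → t=0.325 > T=0.32: stop.
Read off G at T=0.32: 4

G at T = 4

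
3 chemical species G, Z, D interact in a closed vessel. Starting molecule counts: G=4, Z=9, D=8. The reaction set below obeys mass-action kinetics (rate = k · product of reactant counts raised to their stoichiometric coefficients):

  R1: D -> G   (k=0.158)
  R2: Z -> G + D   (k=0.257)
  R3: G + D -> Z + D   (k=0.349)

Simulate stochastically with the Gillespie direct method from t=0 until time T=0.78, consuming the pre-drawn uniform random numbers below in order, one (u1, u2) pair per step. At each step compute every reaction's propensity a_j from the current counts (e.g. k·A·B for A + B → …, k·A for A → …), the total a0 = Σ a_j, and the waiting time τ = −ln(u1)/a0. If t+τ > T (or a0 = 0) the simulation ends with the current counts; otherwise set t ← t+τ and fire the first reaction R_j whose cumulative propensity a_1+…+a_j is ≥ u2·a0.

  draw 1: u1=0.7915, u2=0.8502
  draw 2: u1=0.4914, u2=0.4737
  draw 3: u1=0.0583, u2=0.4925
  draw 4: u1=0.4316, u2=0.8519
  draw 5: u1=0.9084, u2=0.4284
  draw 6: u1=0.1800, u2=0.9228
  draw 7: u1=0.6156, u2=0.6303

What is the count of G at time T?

G at T = 0

t=0.000: G=4 Z=9 D=8
Draw 1: a1=1.264, a2=2.313, a3=11.168, a0=14.745; τ=−ln(0.7915)/14.745=0.016 → t=0.016; u2·a0=0.8502·14.745=12.536; a1+a2=3.577 < 12.536 ≤ a1+…+a3=14.745 → R3 fires; G=3 Z=10 D=8
Draw 2: a1=1.264, a2=2.570, a3=8.376, a0=12.210; τ=−ln(0.4914)/12.210=0.058 → t=0.074; u2·a0=0.4737·12.210=5.784; a1+a2=3.834 < 5.784 ≤ a1+…+a3=12.210 → R3 fires; G=2 Z=11 D=8
Draw 3: a1=1.264, a2=2.827, a3=5.584, a0=9.675; τ=−ln(0.0583)/9.675=0.294 → t=0.368; u2·a0=0.4925·9.675=4.765; a1+a2=4.091 < 4.765 ≤ a1+…+a3=9.675 → R3 fires; G=1 Z=12 D=8
Draw 4: a1=1.264, a2=3.084, a3=2.792, a0=7.140; τ=−ln(0.4316)/7.140=0.118 → t=0.485; u2·a0=0.8519·7.140=6.083; a1+a2=4.348 < 6.083 ≤ a1+…+a3=7.140 → R3 fires; G=0 Z=13 D=8
Draw 5: a1=1.264, a2=3.341, a3=0.000, a0=4.605; τ=−ln(0.9084)/4.605=0.021 → t=0.506; u2·a0=0.4284·4.605=1.973; a1=1.264 < 1.973 ≤ a1+a2=4.605 → R2 fires; G=1 Z=12 D=9
Draw 6: a1=1.422, a2=3.084, a3=3.141, a0=7.647; τ=−ln(0.1800)/7.647=0.224 → t=0.731; u2·a0=0.9228·7.647=7.057; a1+a2=4.506 < 7.057 ≤ a1+…+a3=7.647 → R3 fires; G=0 Z=13 D=9
Draw 7: a1=1.422, a2=3.341, a3=0.000, a0=4.763; τ=−ln(0.6156)/4.763=0.102 → t=0.832 > T=0.78: stop.
Read off G at T=0.78: 0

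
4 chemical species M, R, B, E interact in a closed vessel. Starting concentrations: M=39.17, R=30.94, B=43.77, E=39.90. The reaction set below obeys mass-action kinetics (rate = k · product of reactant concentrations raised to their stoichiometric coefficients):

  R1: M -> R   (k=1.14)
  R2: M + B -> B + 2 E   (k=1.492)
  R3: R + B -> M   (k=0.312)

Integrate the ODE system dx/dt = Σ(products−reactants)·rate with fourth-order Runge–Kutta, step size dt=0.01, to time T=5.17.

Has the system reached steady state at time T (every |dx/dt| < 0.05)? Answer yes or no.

Steady state at T: yes

RK4 with dt=0.01: 517 steps to T=5.17. Trajectory (selected grid times):
t=0.00: M=39.17 R=30.94 B=43.77 E=39.90
t=0.57: M=0.34 R=1.40 B=12.46 E=176.64
t=1.15: M=0.05 R=0.20 B=11.16 E=179.62
t=1.72: M=0.01 R=0.03 B=10.98 E=180.04
t=2.30: M=0.00 R=0.01 B=10.95 E=180.11
t=2.87: M=0.00 R=0.00 B=10.95 E=180.12
t=3.45: M=0.00 R=0.00 B=10.95 E=180.12
t=4.02: M=0.00 R=0.00 B=10.95 E=180.12
t=4.60: M=0.00 R=0.00 B=10.95 E=180.12
t=5.17: M=0.00 R=0.00 B=10.95 E=180.12
Rates at T: R1=0.0000, R2=0.0000, R3=0.0000
dx/dt at T (Σ net stoichiometry × rate): M=-0.0000, R=-0.0000, B=-0.0000, E=+0.0000
Largest |dx/dt| is |+0.0000| (E) < 0.05 → steady.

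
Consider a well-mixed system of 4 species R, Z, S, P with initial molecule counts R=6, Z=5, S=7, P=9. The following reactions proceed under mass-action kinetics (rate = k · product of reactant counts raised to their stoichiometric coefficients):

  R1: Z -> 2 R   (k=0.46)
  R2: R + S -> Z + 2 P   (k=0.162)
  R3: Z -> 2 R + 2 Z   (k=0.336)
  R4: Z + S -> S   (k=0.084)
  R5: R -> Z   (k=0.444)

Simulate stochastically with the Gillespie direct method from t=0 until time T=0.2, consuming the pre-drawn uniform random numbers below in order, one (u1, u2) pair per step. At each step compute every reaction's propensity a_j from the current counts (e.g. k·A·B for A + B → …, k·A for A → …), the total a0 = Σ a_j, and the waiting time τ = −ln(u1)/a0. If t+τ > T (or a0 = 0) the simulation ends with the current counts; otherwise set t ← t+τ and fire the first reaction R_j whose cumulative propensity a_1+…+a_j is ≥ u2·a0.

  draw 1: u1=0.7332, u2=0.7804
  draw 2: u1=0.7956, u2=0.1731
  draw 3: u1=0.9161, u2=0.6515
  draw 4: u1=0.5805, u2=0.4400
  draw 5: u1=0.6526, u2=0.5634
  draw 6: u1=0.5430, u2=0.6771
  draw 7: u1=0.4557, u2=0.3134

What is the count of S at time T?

S at T = 5

t=0.000: R=6 Z=5 S=7 P=9
Draw 1: a1=2.300, a2=6.804, a3=1.680, a4=2.940, a5=2.664, a0=16.388; τ=−ln(0.7332)/16.388=0.019 → t=0.019; u2·a0=0.7804·16.388=12.789; a1+…+a3=10.784 < 12.789 ≤ a1+…+a4=13.724 → R4 fires; R=6 Z=4 S=7 P=9
Draw 2: a1=1.840, a2=6.804, a3=1.344, a4=2.352, a5=2.664, a0=15.004; τ=−ln(0.7956)/15.004=0.015 → t=0.034; u2·a0=0.1731·15.004=2.597; a1=1.840 < 2.597 ≤ a1+a2=8.644 → R2 fires; R=5 Z=5 S=6 P=11
Draw 3: a1=2.300, a2=4.860, a3=1.680, a4=2.520, a5=2.220, a0=13.580; τ=−ln(0.9161)/13.580=0.006 → t=0.041; u2·a0=0.6515·13.580=8.847; a1+…+a3=8.840 < 8.847 ≤ a1+…+a4=11.360 → R4 fires; R=5 Z=4 S=6 P=11
Draw 4: a1=1.840, a2=4.860, a3=1.344, a4=2.016, a5=2.220, a0=12.280; τ=−ln(0.5805)/12.280=0.044 → t=0.085; u2·a0=0.4400·12.280=5.403; a1=1.840 < 5.403 ≤ a1+a2=6.700 → R2 fires; R=4 Z=5 S=5 P=13
Draw 5: a1=2.300, a2=3.240, a3=1.680, a4=2.100, a5=1.776, a0=11.096; τ=−ln(0.6526)/11.096=0.038 → t=0.123; u2·a0=0.5634·11.096=6.251; a1+a2=5.540 < 6.251 ≤ a1+…+a3=7.220 → R3 fires; R=6 Z=6 S=5 P=13
Draw 6: a1=2.760, a2=4.860, a3=2.016, a4=2.520, a5=2.664, a0=14.820; τ=−ln(0.5430)/14.820=0.041 → t=0.165; u2·a0=0.6771·14.820=10.035; a1+…+a3=9.636 < 10.035 ≤ a1+…+a4=12.156 → R4 fires; R=6 Z=5 S=5 P=13
Draw 7: a1=2.300, a2=4.860, a3=1.680, a4=2.100, a5=2.664, a0=13.604; τ=−ln(0.4557)/13.604=0.058 → t=0.222 > T=0.2: stop.
Read off S at T=0.2: 5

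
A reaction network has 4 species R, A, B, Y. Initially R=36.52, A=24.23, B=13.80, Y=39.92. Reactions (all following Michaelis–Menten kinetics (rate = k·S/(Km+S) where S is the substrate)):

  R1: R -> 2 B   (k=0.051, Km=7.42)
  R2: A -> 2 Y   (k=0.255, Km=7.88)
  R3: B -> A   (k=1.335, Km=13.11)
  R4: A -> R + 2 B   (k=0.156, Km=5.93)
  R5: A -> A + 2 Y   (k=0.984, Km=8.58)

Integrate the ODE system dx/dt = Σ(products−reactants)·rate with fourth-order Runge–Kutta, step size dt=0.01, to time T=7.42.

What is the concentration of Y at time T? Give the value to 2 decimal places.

Y at T = 53.74

RK4 with dt=0.01: 742 steps to T=7.42. Trajectory (selected grid times):
t=0.00: R=36.52 A=24.23 B=13.80 Y=39.92
t=0.82: R=36.59 A=24.53 B=13.52 Y=41.43
t=1.65: R=36.66 A=24.82 B=13.24 Y=42.96
t=2.47: R=36.73 A=25.11 B=12.97 Y=44.48
t=3.30: R=36.80 A=25.39 B=12.70 Y=46.02
t=4.12: R=36.86 A=25.66 B=12.44 Y=47.55
t=4.95: R=36.93 A=25.93 B=12.18 Y=49.10
t=5.77: R=37.00 A=26.19 B=11.94 Y=50.64
t=6.60: R=37.07 A=26.45 B=11.69 Y=52.19
t=7.42: R=37.14 A=26.69 B=11.46 Y=53.74
Read off Y at T=7.42: 53.74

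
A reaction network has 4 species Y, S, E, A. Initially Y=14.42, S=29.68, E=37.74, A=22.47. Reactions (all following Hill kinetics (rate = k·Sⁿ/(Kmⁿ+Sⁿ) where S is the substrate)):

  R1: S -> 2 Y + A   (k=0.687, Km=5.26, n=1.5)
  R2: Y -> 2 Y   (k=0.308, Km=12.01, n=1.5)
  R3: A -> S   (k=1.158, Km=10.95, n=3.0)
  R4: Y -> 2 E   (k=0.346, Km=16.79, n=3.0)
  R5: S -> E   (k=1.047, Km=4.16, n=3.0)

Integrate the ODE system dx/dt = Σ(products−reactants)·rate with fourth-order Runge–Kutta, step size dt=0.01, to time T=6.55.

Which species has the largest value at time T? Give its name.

RK4 with dt=0.01: 655 steps to T=6.55. Trajectory (selected grid times):
t=0.00: Y=14.42 S=29.68 E=37.74 A=22.47
t=0.73: Y=15.38 S=29.21 E=38.71 A=22.18
t=1.46: Y=16.33 S=28.73 E=39.70 A=21.89
t=2.18: Y=17.26 S=28.26 E=40.70 A=21.61
t=2.91: Y=18.20 S=27.78 E=41.74 A=21.33
t=3.64: Y=19.12 S=27.30 E=42.79 A=21.05
t=4.37: Y=20.04 S=26.82 E=43.86 A=20.77
t=5.09: Y=20.95 S=26.34 E=44.94 A=20.50
t=5.82: Y=21.85 S=25.85 E=46.04 A=20.23
t=6.55: Y=22.76 S=25.36 E=47.15 A=19.96
At T=6.55: Y=22.76 S=25.36 E=47.15 A=19.96; the largest is E.

Dominant species at T: E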